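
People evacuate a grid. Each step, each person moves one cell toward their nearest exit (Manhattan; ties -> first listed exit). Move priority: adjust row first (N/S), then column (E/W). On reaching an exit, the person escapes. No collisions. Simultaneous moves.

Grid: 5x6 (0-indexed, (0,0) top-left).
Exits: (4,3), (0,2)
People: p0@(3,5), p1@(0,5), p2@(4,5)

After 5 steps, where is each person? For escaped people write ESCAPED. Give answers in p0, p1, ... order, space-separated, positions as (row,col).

Step 1: p0:(3,5)->(4,5) | p1:(0,5)->(0,4) | p2:(4,5)->(4,4)
Step 2: p0:(4,5)->(4,4) | p1:(0,4)->(0,3) | p2:(4,4)->(4,3)->EXIT
Step 3: p0:(4,4)->(4,3)->EXIT | p1:(0,3)->(0,2)->EXIT | p2:escaped

ESCAPED ESCAPED ESCAPED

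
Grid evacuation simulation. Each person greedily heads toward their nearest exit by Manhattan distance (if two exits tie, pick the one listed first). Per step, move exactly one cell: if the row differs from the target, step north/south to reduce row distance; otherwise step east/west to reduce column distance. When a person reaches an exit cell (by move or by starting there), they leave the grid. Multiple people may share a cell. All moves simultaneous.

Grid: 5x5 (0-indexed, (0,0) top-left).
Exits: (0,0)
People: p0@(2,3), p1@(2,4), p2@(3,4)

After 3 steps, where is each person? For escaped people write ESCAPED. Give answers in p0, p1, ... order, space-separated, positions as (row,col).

Step 1: p0:(2,3)->(1,3) | p1:(2,4)->(1,4) | p2:(3,4)->(2,4)
Step 2: p0:(1,3)->(0,3) | p1:(1,4)->(0,4) | p2:(2,4)->(1,4)
Step 3: p0:(0,3)->(0,2) | p1:(0,4)->(0,3) | p2:(1,4)->(0,4)

(0,2) (0,3) (0,4)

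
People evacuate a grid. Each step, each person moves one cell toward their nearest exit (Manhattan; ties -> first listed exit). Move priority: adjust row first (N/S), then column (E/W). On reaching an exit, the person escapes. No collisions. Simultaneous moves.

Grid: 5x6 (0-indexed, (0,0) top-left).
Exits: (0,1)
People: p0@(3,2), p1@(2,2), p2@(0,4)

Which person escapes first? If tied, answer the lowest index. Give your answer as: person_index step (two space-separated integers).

Answer: 1 3

Derivation:
Step 1: p0:(3,2)->(2,2) | p1:(2,2)->(1,2) | p2:(0,4)->(0,3)
Step 2: p0:(2,2)->(1,2) | p1:(1,2)->(0,2) | p2:(0,3)->(0,2)
Step 3: p0:(1,2)->(0,2) | p1:(0,2)->(0,1)->EXIT | p2:(0,2)->(0,1)->EXIT
Step 4: p0:(0,2)->(0,1)->EXIT | p1:escaped | p2:escaped
Exit steps: [4, 3, 3]
First to escape: p1 at step 3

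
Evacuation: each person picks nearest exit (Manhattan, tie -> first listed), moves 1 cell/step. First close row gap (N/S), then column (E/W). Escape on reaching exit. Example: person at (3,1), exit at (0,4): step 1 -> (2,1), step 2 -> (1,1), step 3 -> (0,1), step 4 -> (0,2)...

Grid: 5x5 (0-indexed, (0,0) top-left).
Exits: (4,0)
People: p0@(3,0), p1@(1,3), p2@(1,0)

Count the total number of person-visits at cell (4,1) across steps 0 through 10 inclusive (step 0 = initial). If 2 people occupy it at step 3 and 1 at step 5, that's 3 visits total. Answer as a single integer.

Step 0: p0@(3,0) p1@(1,3) p2@(1,0) -> at (4,1): 0 [-], cum=0
Step 1: p0@ESC p1@(2,3) p2@(2,0) -> at (4,1): 0 [-], cum=0
Step 2: p0@ESC p1@(3,3) p2@(3,0) -> at (4,1): 0 [-], cum=0
Step 3: p0@ESC p1@(4,3) p2@ESC -> at (4,1): 0 [-], cum=0
Step 4: p0@ESC p1@(4,2) p2@ESC -> at (4,1): 0 [-], cum=0
Step 5: p0@ESC p1@(4,1) p2@ESC -> at (4,1): 1 [p1], cum=1
Step 6: p0@ESC p1@ESC p2@ESC -> at (4,1): 0 [-], cum=1
Total visits = 1

Answer: 1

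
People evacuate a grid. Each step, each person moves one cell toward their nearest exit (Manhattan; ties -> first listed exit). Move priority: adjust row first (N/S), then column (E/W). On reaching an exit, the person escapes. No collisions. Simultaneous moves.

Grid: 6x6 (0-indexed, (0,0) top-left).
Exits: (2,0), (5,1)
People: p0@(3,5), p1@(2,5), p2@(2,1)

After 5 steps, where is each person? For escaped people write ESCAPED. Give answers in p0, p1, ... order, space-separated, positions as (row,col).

Step 1: p0:(3,5)->(2,5) | p1:(2,5)->(2,4) | p2:(2,1)->(2,0)->EXIT
Step 2: p0:(2,5)->(2,4) | p1:(2,4)->(2,3) | p2:escaped
Step 3: p0:(2,4)->(2,3) | p1:(2,3)->(2,2) | p2:escaped
Step 4: p0:(2,3)->(2,2) | p1:(2,2)->(2,1) | p2:escaped
Step 5: p0:(2,2)->(2,1) | p1:(2,1)->(2,0)->EXIT | p2:escaped

(2,1) ESCAPED ESCAPED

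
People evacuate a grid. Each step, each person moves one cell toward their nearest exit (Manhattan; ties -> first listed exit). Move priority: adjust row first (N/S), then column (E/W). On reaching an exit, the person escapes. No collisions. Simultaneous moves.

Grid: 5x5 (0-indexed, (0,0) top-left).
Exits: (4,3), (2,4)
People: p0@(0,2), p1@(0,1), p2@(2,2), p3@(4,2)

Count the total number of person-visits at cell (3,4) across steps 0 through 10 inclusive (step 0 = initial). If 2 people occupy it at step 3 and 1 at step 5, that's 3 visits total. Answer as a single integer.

Answer: 0

Derivation:
Step 0: p0@(0,2) p1@(0,1) p2@(2,2) p3@(4,2) -> at (3,4): 0 [-], cum=0
Step 1: p0@(1,2) p1@(1,1) p2@(2,3) p3@ESC -> at (3,4): 0 [-], cum=0
Step 2: p0@(2,2) p1@(2,1) p2@ESC p3@ESC -> at (3,4): 0 [-], cum=0
Step 3: p0@(2,3) p1@(2,2) p2@ESC p3@ESC -> at (3,4): 0 [-], cum=0
Step 4: p0@ESC p1@(2,3) p2@ESC p3@ESC -> at (3,4): 0 [-], cum=0
Step 5: p0@ESC p1@ESC p2@ESC p3@ESC -> at (3,4): 0 [-], cum=0
Total visits = 0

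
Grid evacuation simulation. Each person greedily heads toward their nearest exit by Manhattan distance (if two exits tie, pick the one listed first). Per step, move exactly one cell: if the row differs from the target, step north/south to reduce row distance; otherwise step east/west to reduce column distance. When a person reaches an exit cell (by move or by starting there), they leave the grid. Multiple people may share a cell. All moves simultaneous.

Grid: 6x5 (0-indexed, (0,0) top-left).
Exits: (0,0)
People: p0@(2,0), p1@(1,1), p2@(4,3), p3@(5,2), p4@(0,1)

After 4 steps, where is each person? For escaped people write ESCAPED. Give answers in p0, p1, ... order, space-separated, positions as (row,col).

Step 1: p0:(2,0)->(1,0) | p1:(1,1)->(0,1) | p2:(4,3)->(3,3) | p3:(5,2)->(4,2) | p4:(0,1)->(0,0)->EXIT
Step 2: p0:(1,0)->(0,0)->EXIT | p1:(0,1)->(0,0)->EXIT | p2:(3,3)->(2,3) | p3:(4,2)->(3,2) | p4:escaped
Step 3: p0:escaped | p1:escaped | p2:(2,3)->(1,3) | p3:(3,2)->(2,2) | p4:escaped
Step 4: p0:escaped | p1:escaped | p2:(1,3)->(0,3) | p3:(2,2)->(1,2) | p4:escaped

ESCAPED ESCAPED (0,3) (1,2) ESCAPED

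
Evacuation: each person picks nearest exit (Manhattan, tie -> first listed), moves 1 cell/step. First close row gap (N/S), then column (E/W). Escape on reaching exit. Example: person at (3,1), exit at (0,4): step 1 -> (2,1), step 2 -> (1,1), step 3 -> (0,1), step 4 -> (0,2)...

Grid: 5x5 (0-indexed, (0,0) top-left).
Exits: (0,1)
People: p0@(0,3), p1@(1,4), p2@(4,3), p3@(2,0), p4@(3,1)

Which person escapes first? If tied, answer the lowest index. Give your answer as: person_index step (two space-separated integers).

Step 1: p0:(0,3)->(0,2) | p1:(1,4)->(0,4) | p2:(4,3)->(3,3) | p3:(2,0)->(1,0) | p4:(3,1)->(2,1)
Step 2: p0:(0,2)->(0,1)->EXIT | p1:(0,4)->(0,3) | p2:(3,3)->(2,3) | p3:(1,0)->(0,0) | p4:(2,1)->(1,1)
Step 3: p0:escaped | p1:(0,3)->(0,2) | p2:(2,3)->(1,3) | p3:(0,0)->(0,1)->EXIT | p4:(1,1)->(0,1)->EXIT
Step 4: p0:escaped | p1:(0,2)->(0,1)->EXIT | p2:(1,3)->(0,3) | p3:escaped | p4:escaped
Step 5: p0:escaped | p1:escaped | p2:(0,3)->(0,2) | p3:escaped | p4:escaped
Step 6: p0:escaped | p1:escaped | p2:(0,2)->(0,1)->EXIT | p3:escaped | p4:escaped
Exit steps: [2, 4, 6, 3, 3]
First to escape: p0 at step 2

Answer: 0 2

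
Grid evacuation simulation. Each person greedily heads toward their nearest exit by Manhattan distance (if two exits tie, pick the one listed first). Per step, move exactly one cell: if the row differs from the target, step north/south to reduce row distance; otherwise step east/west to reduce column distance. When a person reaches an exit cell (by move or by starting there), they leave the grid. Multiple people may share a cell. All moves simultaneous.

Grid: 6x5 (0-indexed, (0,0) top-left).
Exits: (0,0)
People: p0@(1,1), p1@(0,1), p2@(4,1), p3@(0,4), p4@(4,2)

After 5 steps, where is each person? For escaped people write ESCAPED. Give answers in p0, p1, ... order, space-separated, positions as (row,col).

Step 1: p0:(1,1)->(0,1) | p1:(0,1)->(0,0)->EXIT | p2:(4,1)->(3,1) | p3:(0,4)->(0,3) | p4:(4,2)->(3,2)
Step 2: p0:(0,1)->(0,0)->EXIT | p1:escaped | p2:(3,1)->(2,1) | p3:(0,3)->(0,2) | p4:(3,2)->(2,2)
Step 3: p0:escaped | p1:escaped | p2:(2,1)->(1,1) | p3:(0,2)->(0,1) | p4:(2,2)->(1,2)
Step 4: p0:escaped | p1:escaped | p2:(1,1)->(0,1) | p3:(0,1)->(0,0)->EXIT | p4:(1,2)->(0,2)
Step 5: p0:escaped | p1:escaped | p2:(0,1)->(0,0)->EXIT | p3:escaped | p4:(0,2)->(0,1)

ESCAPED ESCAPED ESCAPED ESCAPED (0,1)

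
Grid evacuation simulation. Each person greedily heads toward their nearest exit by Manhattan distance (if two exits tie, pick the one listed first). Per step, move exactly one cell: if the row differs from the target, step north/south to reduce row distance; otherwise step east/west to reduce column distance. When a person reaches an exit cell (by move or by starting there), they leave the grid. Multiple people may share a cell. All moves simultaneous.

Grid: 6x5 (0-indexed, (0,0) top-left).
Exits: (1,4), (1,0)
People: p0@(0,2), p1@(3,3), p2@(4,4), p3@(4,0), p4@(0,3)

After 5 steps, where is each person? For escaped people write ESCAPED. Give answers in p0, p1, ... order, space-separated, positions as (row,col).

Step 1: p0:(0,2)->(1,2) | p1:(3,3)->(2,3) | p2:(4,4)->(3,4) | p3:(4,0)->(3,0) | p4:(0,3)->(1,3)
Step 2: p0:(1,2)->(1,3) | p1:(2,3)->(1,3) | p2:(3,4)->(2,4) | p3:(3,0)->(2,0) | p4:(1,3)->(1,4)->EXIT
Step 3: p0:(1,3)->(1,4)->EXIT | p1:(1,3)->(1,4)->EXIT | p2:(2,4)->(1,4)->EXIT | p3:(2,0)->(1,0)->EXIT | p4:escaped

ESCAPED ESCAPED ESCAPED ESCAPED ESCAPED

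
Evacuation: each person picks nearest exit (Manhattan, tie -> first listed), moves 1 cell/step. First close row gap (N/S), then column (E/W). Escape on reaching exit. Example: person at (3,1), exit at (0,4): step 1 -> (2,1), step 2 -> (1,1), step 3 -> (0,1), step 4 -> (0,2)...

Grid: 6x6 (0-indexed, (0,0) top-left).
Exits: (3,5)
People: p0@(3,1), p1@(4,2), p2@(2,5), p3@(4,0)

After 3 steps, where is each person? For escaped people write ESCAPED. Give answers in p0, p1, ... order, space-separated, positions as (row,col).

Step 1: p0:(3,1)->(3,2) | p1:(4,2)->(3,2) | p2:(2,5)->(3,5)->EXIT | p3:(4,0)->(3,0)
Step 2: p0:(3,2)->(3,3) | p1:(3,2)->(3,3) | p2:escaped | p3:(3,0)->(3,1)
Step 3: p0:(3,3)->(3,4) | p1:(3,3)->(3,4) | p2:escaped | p3:(3,1)->(3,2)

(3,4) (3,4) ESCAPED (3,2)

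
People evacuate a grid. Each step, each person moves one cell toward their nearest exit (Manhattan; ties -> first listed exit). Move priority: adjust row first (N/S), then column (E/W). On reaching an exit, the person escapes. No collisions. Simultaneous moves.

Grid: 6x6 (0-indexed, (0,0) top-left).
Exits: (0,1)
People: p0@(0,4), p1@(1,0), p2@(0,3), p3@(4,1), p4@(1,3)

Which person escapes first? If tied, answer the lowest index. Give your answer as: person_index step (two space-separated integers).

Step 1: p0:(0,4)->(0,3) | p1:(1,0)->(0,0) | p2:(0,3)->(0,2) | p3:(4,1)->(3,1) | p4:(1,3)->(0,3)
Step 2: p0:(0,3)->(0,2) | p1:(0,0)->(0,1)->EXIT | p2:(0,2)->(0,1)->EXIT | p3:(3,1)->(2,1) | p4:(0,3)->(0,2)
Step 3: p0:(0,2)->(0,1)->EXIT | p1:escaped | p2:escaped | p3:(2,1)->(1,1) | p4:(0,2)->(0,1)->EXIT
Step 4: p0:escaped | p1:escaped | p2:escaped | p3:(1,1)->(0,1)->EXIT | p4:escaped
Exit steps: [3, 2, 2, 4, 3]
First to escape: p1 at step 2

Answer: 1 2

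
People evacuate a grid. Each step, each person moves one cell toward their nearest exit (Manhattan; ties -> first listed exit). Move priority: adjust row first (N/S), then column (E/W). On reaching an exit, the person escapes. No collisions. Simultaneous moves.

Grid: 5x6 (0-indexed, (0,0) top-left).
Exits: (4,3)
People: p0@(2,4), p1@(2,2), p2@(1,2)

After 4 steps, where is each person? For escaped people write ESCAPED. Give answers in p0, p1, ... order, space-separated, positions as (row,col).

Step 1: p0:(2,4)->(3,4) | p1:(2,2)->(3,2) | p2:(1,2)->(2,2)
Step 2: p0:(3,4)->(4,4) | p1:(3,2)->(4,2) | p2:(2,2)->(3,2)
Step 3: p0:(4,4)->(4,3)->EXIT | p1:(4,2)->(4,3)->EXIT | p2:(3,2)->(4,2)
Step 4: p0:escaped | p1:escaped | p2:(4,2)->(4,3)->EXIT

ESCAPED ESCAPED ESCAPED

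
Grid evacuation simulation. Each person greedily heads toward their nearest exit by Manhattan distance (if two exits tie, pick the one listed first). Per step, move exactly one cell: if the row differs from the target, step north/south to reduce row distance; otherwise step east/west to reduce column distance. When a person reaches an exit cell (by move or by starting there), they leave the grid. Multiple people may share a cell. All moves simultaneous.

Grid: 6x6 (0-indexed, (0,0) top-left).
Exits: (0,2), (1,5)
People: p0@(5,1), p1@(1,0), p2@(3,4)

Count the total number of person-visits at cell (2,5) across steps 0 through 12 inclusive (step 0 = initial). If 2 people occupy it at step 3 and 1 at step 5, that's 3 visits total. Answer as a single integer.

Answer: 0

Derivation:
Step 0: p0@(5,1) p1@(1,0) p2@(3,4) -> at (2,5): 0 [-], cum=0
Step 1: p0@(4,1) p1@(0,0) p2@(2,4) -> at (2,5): 0 [-], cum=0
Step 2: p0@(3,1) p1@(0,1) p2@(1,4) -> at (2,5): 0 [-], cum=0
Step 3: p0@(2,1) p1@ESC p2@ESC -> at (2,5): 0 [-], cum=0
Step 4: p0@(1,1) p1@ESC p2@ESC -> at (2,5): 0 [-], cum=0
Step 5: p0@(0,1) p1@ESC p2@ESC -> at (2,5): 0 [-], cum=0
Step 6: p0@ESC p1@ESC p2@ESC -> at (2,5): 0 [-], cum=0
Total visits = 0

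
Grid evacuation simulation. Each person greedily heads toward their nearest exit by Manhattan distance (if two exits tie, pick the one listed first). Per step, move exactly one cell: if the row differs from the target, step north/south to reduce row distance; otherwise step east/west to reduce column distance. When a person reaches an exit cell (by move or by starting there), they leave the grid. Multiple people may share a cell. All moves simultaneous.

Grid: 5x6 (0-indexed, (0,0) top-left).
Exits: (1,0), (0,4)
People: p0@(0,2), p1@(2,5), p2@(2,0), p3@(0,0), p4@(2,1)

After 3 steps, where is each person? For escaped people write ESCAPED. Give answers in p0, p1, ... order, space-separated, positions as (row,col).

Step 1: p0:(0,2)->(0,3) | p1:(2,5)->(1,5) | p2:(2,0)->(1,0)->EXIT | p3:(0,0)->(1,0)->EXIT | p4:(2,1)->(1,1)
Step 2: p0:(0,3)->(0,4)->EXIT | p1:(1,5)->(0,5) | p2:escaped | p3:escaped | p4:(1,1)->(1,0)->EXIT
Step 3: p0:escaped | p1:(0,5)->(0,4)->EXIT | p2:escaped | p3:escaped | p4:escaped

ESCAPED ESCAPED ESCAPED ESCAPED ESCAPED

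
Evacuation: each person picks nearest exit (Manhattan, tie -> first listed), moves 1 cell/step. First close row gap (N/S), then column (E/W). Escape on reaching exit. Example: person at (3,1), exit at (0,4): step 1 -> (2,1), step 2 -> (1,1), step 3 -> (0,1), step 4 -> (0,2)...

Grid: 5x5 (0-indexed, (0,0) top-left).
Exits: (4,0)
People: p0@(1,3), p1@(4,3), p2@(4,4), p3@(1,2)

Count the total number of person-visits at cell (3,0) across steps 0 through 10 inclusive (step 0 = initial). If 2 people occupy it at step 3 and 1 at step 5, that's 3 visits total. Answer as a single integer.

Answer: 0

Derivation:
Step 0: p0@(1,3) p1@(4,3) p2@(4,4) p3@(1,2) -> at (3,0): 0 [-], cum=0
Step 1: p0@(2,3) p1@(4,2) p2@(4,3) p3@(2,2) -> at (3,0): 0 [-], cum=0
Step 2: p0@(3,3) p1@(4,1) p2@(4,2) p3@(3,2) -> at (3,0): 0 [-], cum=0
Step 3: p0@(4,3) p1@ESC p2@(4,1) p3@(4,2) -> at (3,0): 0 [-], cum=0
Step 4: p0@(4,2) p1@ESC p2@ESC p3@(4,1) -> at (3,0): 0 [-], cum=0
Step 5: p0@(4,1) p1@ESC p2@ESC p3@ESC -> at (3,0): 0 [-], cum=0
Step 6: p0@ESC p1@ESC p2@ESC p3@ESC -> at (3,0): 0 [-], cum=0
Total visits = 0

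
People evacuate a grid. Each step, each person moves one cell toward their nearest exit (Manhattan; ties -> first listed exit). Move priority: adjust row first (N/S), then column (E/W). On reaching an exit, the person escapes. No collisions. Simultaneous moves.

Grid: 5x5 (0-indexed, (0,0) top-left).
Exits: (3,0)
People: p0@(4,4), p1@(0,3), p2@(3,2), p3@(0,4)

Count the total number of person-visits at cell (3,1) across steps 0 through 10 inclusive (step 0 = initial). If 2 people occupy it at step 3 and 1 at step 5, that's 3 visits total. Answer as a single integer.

Step 0: p0@(4,4) p1@(0,3) p2@(3,2) p3@(0,4) -> at (3,1): 0 [-], cum=0
Step 1: p0@(3,4) p1@(1,3) p2@(3,1) p3@(1,4) -> at (3,1): 1 [p2], cum=1
Step 2: p0@(3,3) p1@(2,3) p2@ESC p3@(2,4) -> at (3,1): 0 [-], cum=1
Step 3: p0@(3,2) p1@(3,3) p2@ESC p3@(3,4) -> at (3,1): 0 [-], cum=1
Step 4: p0@(3,1) p1@(3,2) p2@ESC p3@(3,3) -> at (3,1): 1 [p0], cum=2
Step 5: p0@ESC p1@(3,1) p2@ESC p3@(3,2) -> at (3,1): 1 [p1], cum=3
Step 6: p0@ESC p1@ESC p2@ESC p3@(3,1) -> at (3,1): 1 [p3], cum=4
Step 7: p0@ESC p1@ESC p2@ESC p3@ESC -> at (3,1): 0 [-], cum=4
Total visits = 4

Answer: 4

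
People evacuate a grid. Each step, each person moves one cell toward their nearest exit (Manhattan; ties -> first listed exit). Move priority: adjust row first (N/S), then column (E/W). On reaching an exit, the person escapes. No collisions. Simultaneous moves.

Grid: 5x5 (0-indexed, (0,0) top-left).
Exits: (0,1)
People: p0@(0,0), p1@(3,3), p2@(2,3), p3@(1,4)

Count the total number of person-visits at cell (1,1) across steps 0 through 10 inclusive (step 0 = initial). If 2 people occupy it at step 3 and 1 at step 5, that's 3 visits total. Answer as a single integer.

Step 0: p0@(0,0) p1@(3,3) p2@(2,3) p3@(1,4) -> at (1,1): 0 [-], cum=0
Step 1: p0@ESC p1@(2,3) p2@(1,3) p3@(0,4) -> at (1,1): 0 [-], cum=0
Step 2: p0@ESC p1@(1,3) p2@(0,3) p3@(0,3) -> at (1,1): 0 [-], cum=0
Step 3: p0@ESC p1@(0,3) p2@(0,2) p3@(0,2) -> at (1,1): 0 [-], cum=0
Step 4: p0@ESC p1@(0,2) p2@ESC p3@ESC -> at (1,1): 0 [-], cum=0
Step 5: p0@ESC p1@ESC p2@ESC p3@ESC -> at (1,1): 0 [-], cum=0
Total visits = 0

Answer: 0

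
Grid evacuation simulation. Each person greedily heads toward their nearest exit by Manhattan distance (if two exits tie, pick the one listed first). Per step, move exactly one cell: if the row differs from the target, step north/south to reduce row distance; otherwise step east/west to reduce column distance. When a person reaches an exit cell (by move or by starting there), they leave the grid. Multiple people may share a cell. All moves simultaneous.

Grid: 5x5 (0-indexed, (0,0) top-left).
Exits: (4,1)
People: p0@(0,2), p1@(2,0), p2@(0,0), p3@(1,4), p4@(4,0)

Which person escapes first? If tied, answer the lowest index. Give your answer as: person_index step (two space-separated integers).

Answer: 4 1

Derivation:
Step 1: p0:(0,2)->(1,2) | p1:(2,0)->(3,0) | p2:(0,0)->(1,0) | p3:(1,4)->(2,4) | p4:(4,0)->(4,1)->EXIT
Step 2: p0:(1,2)->(2,2) | p1:(3,0)->(4,0) | p2:(1,0)->(2,0) | p3:(2,4)->(3,4) | p4:escaped
Step 3: p0:(2,2)->(3,2) | p1:(4,0)->(4,1)->EXIT | p2:(2,0)->(3,0) | p3:(3,4)->(4,4) | p4:escaped
Step 4: p0:(3,2)->(4,2) | p1:escaped | p2:(3,0)->(4,0) | p3:(4,4)->(4,3) | p4:escaped
Step 5: p0:(4,2)->(4,1)->EXIT | p1:escaped | p2:(4,0)->(4,1)->EXIT | p3:(4,3)->(4,2) | p4:escaped
Step 6: p0:escaped | p1:escaped | p2:escaped | p3:(4,2)->(4,1)->EXIT | p4:escaped
Exit steps: [5, 3, 5, 6, 1]
First to escape: p4 at step 1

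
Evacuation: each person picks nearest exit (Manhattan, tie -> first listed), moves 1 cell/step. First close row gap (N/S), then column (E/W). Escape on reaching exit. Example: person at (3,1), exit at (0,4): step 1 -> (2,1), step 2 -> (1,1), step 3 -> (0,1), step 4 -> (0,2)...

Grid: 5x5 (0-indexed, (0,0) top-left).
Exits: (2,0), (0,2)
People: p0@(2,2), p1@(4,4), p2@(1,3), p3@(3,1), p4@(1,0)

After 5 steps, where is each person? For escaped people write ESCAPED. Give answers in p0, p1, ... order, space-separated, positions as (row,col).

Step 1: p0:(2,2)->(2,1) | p1:(4,4)->(3,4) | p2:(1,3)->(0,3) | p3:(3,1)->(2,1) | p4:(1,0)->(2,0)->EXIT
Step 2: p0:(2,1)->(2,0)->EXIT | p1:(3,4)->(2,4) | p2:(0,3)->(0,2)->EXIT | p3:(2,1)->(2,0)->EXIT | p4:escaped
Step 3: p0:escaped | p1:(2,4)->(2,3) | p2:escaped | p3:escaped | p4:escaped
Step 4: p0:escaped | p1:(2,3)->(2,2) | p2:escaped | p3:escaped | p4:escaped
Step 5: p0:escaped | p1:(2,2)->(2,1) | p2:escaped | p3:escaped | p4:escaped

ESCAPED (2,1) ESCAPED ESCAPED ESCAPED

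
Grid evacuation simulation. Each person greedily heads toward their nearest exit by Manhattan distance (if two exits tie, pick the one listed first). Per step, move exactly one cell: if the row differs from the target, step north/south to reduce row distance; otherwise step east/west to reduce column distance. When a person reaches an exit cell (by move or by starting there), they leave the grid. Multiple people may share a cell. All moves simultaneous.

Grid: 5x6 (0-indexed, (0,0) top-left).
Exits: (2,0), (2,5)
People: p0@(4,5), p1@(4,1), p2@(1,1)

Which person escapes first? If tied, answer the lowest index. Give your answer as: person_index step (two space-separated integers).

Answer: 0 2

Derivation:
Step 1: p0:(4,5)->(3,5) | p1:(4,1)->(3,1) | p2:(1,1)->(2,1)
Step 2: p0:(3,5)->(2,5)->EXIT | p1:(3,1)->(2,1) | p2:(2,1)->(2,0)->EXIT
Step 3: p0:escaped | p1:(2,1)->(2,0)->EXIT | p2:escaped
Exit steps: [2, 3, 2]
First to escape: p0 at step 2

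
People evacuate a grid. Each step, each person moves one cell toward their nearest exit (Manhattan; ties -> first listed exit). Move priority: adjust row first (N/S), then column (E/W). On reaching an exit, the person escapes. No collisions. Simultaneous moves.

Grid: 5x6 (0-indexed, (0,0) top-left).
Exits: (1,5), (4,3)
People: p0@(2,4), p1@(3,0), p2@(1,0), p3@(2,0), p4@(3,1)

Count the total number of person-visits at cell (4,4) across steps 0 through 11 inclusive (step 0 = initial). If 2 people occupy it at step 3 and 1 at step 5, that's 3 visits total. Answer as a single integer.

Answer: 0

Derivation:
Step 0: p0@(2,4) p1@(3,0) p2@(1,0) p3@(2,0) p4@(3,1) -> at (4,4): 0 [-], cum=0
Step 1: p0@(1,4) p1@(4,0) p2@(1,1) p3@(3,0) p4@(4,1) -> at (4,4): 0 [-], cum=0
Step 2: p0@ESC p1@(4,1) p2@(1,2) p3@(4,0) p4@(4,2) -> at (4,4): 0 [-], cum=0
Step 3: p0@ESC p1@(4,2) p2@(1,3) p3@(4,1) p4@ESC -> at (4,4): 0 [-], cum=0
Step 4: p0@ESC p1@ESC p2@(1,4) p3@(4,2) p4@ESC -> at (4,4): 0 [-], cum=0
Step 5: p0@ESC p1@ESC p2@ESC p3@ESC p4@ESC -> at (4,4): 0 [-], cum=0
Total visits = 0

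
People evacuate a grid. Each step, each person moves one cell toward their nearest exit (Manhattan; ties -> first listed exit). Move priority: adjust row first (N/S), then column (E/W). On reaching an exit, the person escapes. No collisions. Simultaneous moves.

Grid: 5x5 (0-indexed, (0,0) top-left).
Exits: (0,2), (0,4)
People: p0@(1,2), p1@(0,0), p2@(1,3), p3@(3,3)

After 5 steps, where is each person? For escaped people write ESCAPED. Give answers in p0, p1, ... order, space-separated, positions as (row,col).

Step 1: p0:(1,2)->(0,2)->EXIT | p1:(0,0)->(0,1) | p2:(1,3)->(0,3) | p3:(3,3)->(2,3)
Step 2: p0:escaped | p1:(0,1)->(0,2)->EXIT | p2:(0,3)->(0,2)->EXIT | p3:(2,3)->(1,3)
Step 3: p0:escaped | p1:escaped | p2:escaped | p3:(1,3)->(0,3)
Step 4: p0:escaped | p1:escaped | p2:escaped | p3:(0,3)->(0,2)->EXIT

ESCAPED ESCAPED ESCAPED ESCAPED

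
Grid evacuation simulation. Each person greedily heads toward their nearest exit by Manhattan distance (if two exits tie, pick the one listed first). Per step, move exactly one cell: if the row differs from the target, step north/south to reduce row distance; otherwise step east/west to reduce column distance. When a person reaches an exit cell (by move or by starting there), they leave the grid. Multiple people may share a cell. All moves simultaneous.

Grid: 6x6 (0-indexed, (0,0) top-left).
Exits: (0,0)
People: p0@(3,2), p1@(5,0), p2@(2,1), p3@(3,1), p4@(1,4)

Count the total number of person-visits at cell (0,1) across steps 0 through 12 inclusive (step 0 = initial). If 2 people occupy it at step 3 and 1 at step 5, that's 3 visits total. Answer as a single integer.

Answer: 4

Derivation:
Step 0: p0@(3,2) p1@(5,0) p2@(2,1) p3@(3,1) p4@(1,4) -> at (0,1): 0 [-], cum=0
Step 1: p0@(2,2) p1@(4,0) p2@(1,1) p3@(2,1) p4@(0,4) -> at (0,1): 0 [-], cum=0
Step 2: p0@(1,2) p1@(3,0) p2@(0,1) p3@(1,1) p4@(0,3) -> at (0,1): 1 [p2], cum=1
Step 3: p0@(0,2) p1@(2,0) p2@ESC p3@(0,1) p4@(0,2) -> at (0,1): 1 [p3], cum=2
Step 4: p0@(0,1) p1@(1,0) p2@ESC p3@ESC p4@(0,1) -> at (0,1): 2 [p0,p4], cum=4
Step 5: p0@ESC p1@ESC p2@ESC p3@ESC p4@ESC -> at (0,1): 0 [-], cum=4
Total visits = 4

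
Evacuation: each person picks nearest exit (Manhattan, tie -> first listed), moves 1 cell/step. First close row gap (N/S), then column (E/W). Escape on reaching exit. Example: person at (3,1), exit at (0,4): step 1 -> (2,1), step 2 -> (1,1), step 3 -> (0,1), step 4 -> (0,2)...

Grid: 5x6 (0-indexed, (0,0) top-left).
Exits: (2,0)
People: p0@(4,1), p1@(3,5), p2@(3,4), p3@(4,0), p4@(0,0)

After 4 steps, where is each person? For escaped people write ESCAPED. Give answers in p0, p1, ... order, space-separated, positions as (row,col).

Step 1: p0:(4,1)->(3,1) | p1:(3,5)->(2,5) | p2:(3,4)->(2,4) | p3:(4,0)->(3,0) | p4:(0,0)->(1,0)
Step 2: p0:(3,1)->(2,1) | p1:(2,5)->(2,4) | p2:(2,4)->(2,3) | p3:(3,0)->(2,0)->EXIT | p4:(1,0)->(2,0)->EXIT
Step 3: p0:(2,1)->(2,0)->EXIT | p1:(2,4)->(2,3) | p2:(2,3)->(2,2) | p3:escaped | p4:escaped
Step 4: p0:escaped | p1:(2,3)->(2,2) | p2:(2,2)->(2,1) | p3:escaped | p4:escaped

ESCAPED (2,2) (2,1) ESCAPED ESCAPED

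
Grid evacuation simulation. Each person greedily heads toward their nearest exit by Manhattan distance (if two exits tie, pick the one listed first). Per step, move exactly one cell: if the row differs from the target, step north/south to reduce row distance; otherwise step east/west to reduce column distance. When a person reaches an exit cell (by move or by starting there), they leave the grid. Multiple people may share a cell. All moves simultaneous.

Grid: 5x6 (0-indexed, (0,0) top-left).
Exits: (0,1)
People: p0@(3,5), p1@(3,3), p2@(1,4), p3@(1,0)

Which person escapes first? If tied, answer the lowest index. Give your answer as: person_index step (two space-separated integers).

Answer: 3 2

Derivation:
Step 1: p0:(3,5)->(2,5) | p1:(3,3)->(2,3) | p2:(1,4)->(0,4) | p3:(1,0)->(0,0)
Step 2: p0:(2,5)->(1,5) | p1:(2,3)->(1,3) | p2:(0,4)->(0,3) | p3:(0,0)->(0,1)->EXIT
Step 3: p0:(1,5)->(0,5) | p1:(1,3)->(0,3) | p2:(0,3)->(0,2) | p3:escaped
Step 4: p0:(0,5)->(0,4) | p1:(0,3)->(0,2) | p2:(0,2)->(0,1)->EXIT | p3:escaped
Step 5: p0:(0,4)->(0,3) | p1:(0,2)->(0,1)->EXIT | p2:escaped | p3:escaped
Step 6: p0:(0,3)->(0,2) | p1:escaped | p2:escaped | p3:escaped
Step 7: p0:(0,2)->(0,1)->EXIT | p1:escaped | p2:escaped | p3:escaped
Exit steps: [7, 5, 4, 2]
First to escape: p3 at step 2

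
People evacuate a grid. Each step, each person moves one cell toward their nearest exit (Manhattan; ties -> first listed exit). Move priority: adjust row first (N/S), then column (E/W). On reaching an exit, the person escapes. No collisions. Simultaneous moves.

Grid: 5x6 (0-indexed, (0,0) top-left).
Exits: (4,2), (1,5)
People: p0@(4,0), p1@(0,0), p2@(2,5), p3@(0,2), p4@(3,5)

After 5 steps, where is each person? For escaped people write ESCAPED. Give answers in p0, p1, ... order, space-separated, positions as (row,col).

Step 1: p0:(4,0)->(4,1) | p1:(0,0)->(1,0) | p2:(2,5)->(1,5)->EXIT | p3:(0,2)->(1,2) | p4:(3,5)->(2,5)
Step 2: p0:(4,1)->(4,2)->EXIT | p1:(1,0)->(2,0) | p2:escaped | p3:(1,2)->(2,2) | p4:(2,5)->(1,5)->EXIT
Step 3: p0:escaped | p1:(2,0)->(3,0) | p2:escaped | p3:(2,2)->(3,2) | p4:escaped
Step 4: p0:escaped | p1:(3,0)->(4,0) | p2:escaped | p3:(3,2)->(4,2)->EXIT | p4:escaped
Step 5: p0:escaped | p1:(4,0)->(4,1) | p2:escaped | p3:escaped | p4:escaped

ESCAPED (4,1) ESCAPED ESCAPED ESCAPED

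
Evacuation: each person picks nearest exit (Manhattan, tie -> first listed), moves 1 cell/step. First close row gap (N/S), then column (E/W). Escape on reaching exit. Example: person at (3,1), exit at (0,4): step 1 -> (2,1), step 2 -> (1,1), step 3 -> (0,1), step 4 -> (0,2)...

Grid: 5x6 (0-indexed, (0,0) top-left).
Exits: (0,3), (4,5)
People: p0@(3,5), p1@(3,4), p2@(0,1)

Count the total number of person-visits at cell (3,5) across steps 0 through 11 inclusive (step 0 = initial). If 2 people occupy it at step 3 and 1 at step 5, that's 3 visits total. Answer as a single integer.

Answer: 1

Derivation:
Step 0: p0@(3,5) p1@(3,4) p2@(0,1) -> at (3,5): 1 [p0], cum=1
Step 1: p0@ESC p1@(4,4) p2@(0,2) -> at (3,5): 0 [-], cum=1
Step 2: p0@ESC p1@ESC p2@ESC -> at (3,5): 0 [-], cum=1
Total visits = 1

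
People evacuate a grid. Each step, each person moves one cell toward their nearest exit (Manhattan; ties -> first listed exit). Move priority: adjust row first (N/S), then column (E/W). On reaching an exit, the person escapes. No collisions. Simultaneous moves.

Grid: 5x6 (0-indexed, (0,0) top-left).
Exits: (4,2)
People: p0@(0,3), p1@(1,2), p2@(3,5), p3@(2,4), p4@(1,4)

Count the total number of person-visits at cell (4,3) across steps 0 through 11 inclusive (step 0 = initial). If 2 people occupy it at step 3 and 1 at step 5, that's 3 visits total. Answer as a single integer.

Answer: 4

Derivation:
Step 0: p0@(0,3) p1@(1,2) p2@(3,5) p3@(2,4) p4@(1,4) -> at (4,3): 0 [-], cum=0
Step 1: p0@(1,3) p1@(2,2) p2@(4,5) p3@(3,4) p4@(2,4) -> at (4,3): 0 [-], cum=0
Step 2: p0@(2,3) p1@(3,2) p2@(4,4) p3@(4,4) p4@(3,4) -> at (4,3): 0 [-], cum=0
Step 3: p0@(3,3) p1@ESC p2@(4,3) p3@(4,3) p4@(4,4) -> at (4,3): 2 [p2,p3], cum=2
Step 4: p0@(4,3) p1@ESC p2@ESC p3@ESC p4@(4,3) -> at (4,3): 2 [p0,p4], cum=4
Step 5: p0@ESC p1@ESC p2@ESC p3@ESC p4@ESC -> at (4,3): 0 [-], cum=4
Total visits = 4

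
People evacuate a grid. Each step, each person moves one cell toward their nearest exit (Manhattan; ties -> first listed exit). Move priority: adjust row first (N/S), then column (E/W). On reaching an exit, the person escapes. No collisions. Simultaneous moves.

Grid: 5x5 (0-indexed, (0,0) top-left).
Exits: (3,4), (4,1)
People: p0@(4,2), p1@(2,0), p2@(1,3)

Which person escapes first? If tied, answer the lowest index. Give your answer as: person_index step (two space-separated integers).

Answer: 0 1

Derivation:
Step 1: p0:(4,2)->(4,1)->EXIT | p1:(2,0)->(3,0) | p2:(1,3)->(2,3)
Step 2: p0:escaped | p1:(3,0)->(4,0) | p2:(2,3)->(3,3)
Step 3: p0:escaped | p1:(4,0)->(4,1)->EXIT | p2:(3,3)->(3,4)->EXIT
Exit steps: [1, 3, 3]
First to escape: p0 at step 1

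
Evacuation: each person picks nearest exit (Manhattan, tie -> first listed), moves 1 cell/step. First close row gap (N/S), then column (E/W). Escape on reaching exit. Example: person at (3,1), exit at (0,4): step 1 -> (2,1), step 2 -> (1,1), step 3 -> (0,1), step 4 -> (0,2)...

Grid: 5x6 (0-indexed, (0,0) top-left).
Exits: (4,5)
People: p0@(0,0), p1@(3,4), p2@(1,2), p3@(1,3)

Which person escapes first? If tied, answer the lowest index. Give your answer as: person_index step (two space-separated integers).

Answer: 1 2

Derivation:
Step 1: p0:(0,0)->(1,0) | p1:(3,4)->(4,4) | p2:(1,2)->(2,2) | p3:(1,3)->(2,3)
Step 2: p0:(1,0)->(2,0) | p1:(4,4)->(4,5)->EXIT | p2:(2,2)->(3,2) | p3:(2,3)->(3,3)
Step 3: p0:(2,0)->(3,0) | p1:escaped | p2:(3,2)->(4,2) | p3:(3,3)->(4,3)
Step 4: p0:(3,0)->(4,0) | p1:escaped | p2:(4,2)->(4,3) | p3:(4,3)->(4,4)
Step 5: p0:(4,0)->(4,1) | p1:escaped | p2:(4,3)->(4,4) | p3:(4,4)->(4,5)->EXIT
Step 6: p0:(4,1)->(4,2) | p1:escaped | p2:(4,4)->(4,5)->EXIT | p3:escaped
Step 7: p0:(4,2)->(4,3) | p1:escaped | p2:escaped | p3:escaped
Step 8: p0:(4,3)->(4,4) | p1:escaped | p2:escaped | p3:escaped
Step 9: p0:(4,4)->(4,5)->EXIT | p1:escaped | p2:escaped | p3:escaped
Exit steps: [9, 2, 6, 5]
First to escape: p1 at step 2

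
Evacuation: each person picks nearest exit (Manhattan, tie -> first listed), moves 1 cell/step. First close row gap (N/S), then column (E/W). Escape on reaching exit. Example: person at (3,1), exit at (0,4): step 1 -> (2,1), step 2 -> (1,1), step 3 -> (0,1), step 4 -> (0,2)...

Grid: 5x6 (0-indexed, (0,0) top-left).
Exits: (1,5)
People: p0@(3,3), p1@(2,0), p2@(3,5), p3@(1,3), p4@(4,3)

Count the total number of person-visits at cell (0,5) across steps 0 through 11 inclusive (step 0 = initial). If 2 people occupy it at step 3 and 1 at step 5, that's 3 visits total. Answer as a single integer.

Answer: 0

Derivation:
Step 0: p0@(3,3) p1@(2,0) p2@(3,5) p3@(1,3) p4@(4,3) -> at (0,5): 0 [-], cum=0
Step 1: p0@(2,3) p1@(1,0) p2@(2,5) p3@(1,4) p4@(3,3) -> at (0,5): 0 [-], cum=0
Step 2: p0@(1,3) p1@(1,1) p2@ESC p3@ESC p4@(2,3) -> at (0,5): 0 [-], cum=0
Step 3: p0@(1,4) p1@(1,2) p2@ESC p3@ESC p4@(1,3) -> at (0,5): 0 [-], cum=0
Step 4: p0@ESC p1@(1,3) p2@ESC p3@ESC p4@(1,4) -> at (0,5): 0 [-], cum=0
Step 5: p0@ESC p1@(1,4) p2@ESC p3@ESC p4@ESC -> at (0,5): 0 [-], cum=0
Step 6: p0@ESC p1@ESC p2@ESC p3@ESC p4@ESC -> at (0,5): 0 [-], cum=0
Total visits = 0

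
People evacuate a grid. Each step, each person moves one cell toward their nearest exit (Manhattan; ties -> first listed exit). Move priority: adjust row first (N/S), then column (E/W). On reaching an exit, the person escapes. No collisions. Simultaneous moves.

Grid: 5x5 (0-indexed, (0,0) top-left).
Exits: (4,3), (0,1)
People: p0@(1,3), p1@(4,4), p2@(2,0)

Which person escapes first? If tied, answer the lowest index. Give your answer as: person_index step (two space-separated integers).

Answer: 1 1

Derivation:
Step 1: p0:(1,3)->(2,3) | p1:(4,4)->(4,3)->EXIT | p2:(2,0)->(1,0)
Step 2: p0:(2,3)->(3,3) | p1:escaped | p2:(1,0)->(0,0)
Step 3: p0:(3,3)->(4,3)->EXIT | p1:escaped | p2:(0,0)->(0,1)->EXIT
Exit steps: [3, 1, 3]
First to escape: p1 at step 1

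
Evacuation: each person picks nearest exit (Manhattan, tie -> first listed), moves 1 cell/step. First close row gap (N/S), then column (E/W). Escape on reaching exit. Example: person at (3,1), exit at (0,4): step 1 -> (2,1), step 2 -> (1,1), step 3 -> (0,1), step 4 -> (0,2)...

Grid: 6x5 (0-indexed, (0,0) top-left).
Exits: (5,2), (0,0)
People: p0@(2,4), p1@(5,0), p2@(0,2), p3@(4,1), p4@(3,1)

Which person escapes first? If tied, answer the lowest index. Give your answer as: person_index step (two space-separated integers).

Answer: 1 2

Derivation:
Step 1: p0:(2,4)->(3,4) | p1:(5,0)->(5,1) | p2:(0,2)->(0,1) | p3:(4,1)->(5,1) | p4:(3,1)->(4,1)
Step 2: p0:(3,4)->(4,4) | p1:(5,1)->(5,2)->EXIT | p2:(0,1)->(0,0)->EXIT | p3:(5,1)->(5,2)->EXIT | p4:(4,1)->(5,1)
Step 3: p0:(4,4)->(5,4) | p1:escaped | p2:escaped | p3:escaped | p4:(5,1)->(5,2)->EXIT
Step 4: p0:(5,4)->(5,3) | p1:escaped | p2:escaped | p3:escaped | p4:escaped
Step 5: p0:(5,3)->(5,2)->EXIT | p1:escaped | p2:escaped | p3:escaped | p4:escaped
Exit steps: [5, 2, 2, 2, 3]
First to escape: p1 at step 2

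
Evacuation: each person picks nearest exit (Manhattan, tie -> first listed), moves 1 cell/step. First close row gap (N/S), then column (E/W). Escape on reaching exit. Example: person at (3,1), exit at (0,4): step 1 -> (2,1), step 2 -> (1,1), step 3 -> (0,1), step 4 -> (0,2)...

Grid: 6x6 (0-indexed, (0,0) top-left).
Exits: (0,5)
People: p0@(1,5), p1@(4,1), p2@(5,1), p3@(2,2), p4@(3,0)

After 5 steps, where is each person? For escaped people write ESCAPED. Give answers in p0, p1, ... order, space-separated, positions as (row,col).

Step 1: p0:(1,5)->(0,5)->EXIT | p1:(4,1)->(3,1) | p2:(5,1)->(4,1) | p3:(2,2)->(1,2) | p4:(3,0)->(2,0)
Step 2: p0:escaped | p1:(3,1)->(2,1) | p2:(4,1)->(3,1) | p3:(1,2)->(0,2) | p4:(2,0)->(1,0)
Step 3: p0:escaped | p1:(2,1)->(1,1) | p2:(3,1)->(2,1) | p3:(0,2)->(0,3) | p4:(1,0)->(0,0)
Step 4: p0:escaped | p1:(1,1)->(0,1) | p2:(2,1)->(1,1) | p3:(0,3)->(0,4) | p4:(0,0)->(0,1)
Step 5: p0:escaped | p1:(0,1)->(0,2) | p2:(1,1)->(0,1) | p3:(0,4)->(0,5)->EXIT | p4:(0,1)->(0,2)

ESCAPED (0,2) (0,1) ESCAPED (0,2)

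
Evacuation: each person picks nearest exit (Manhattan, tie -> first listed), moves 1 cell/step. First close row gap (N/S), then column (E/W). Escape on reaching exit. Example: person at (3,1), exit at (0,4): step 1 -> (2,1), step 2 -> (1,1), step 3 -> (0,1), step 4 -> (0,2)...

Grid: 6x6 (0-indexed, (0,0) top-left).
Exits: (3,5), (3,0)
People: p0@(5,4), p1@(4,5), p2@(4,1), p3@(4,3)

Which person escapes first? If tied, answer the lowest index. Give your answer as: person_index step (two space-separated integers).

Step 1: p0:(5,4)->(4,4) | p1:(4,5)->(3,5)->EXIT | p2:(4,1)->(3,1) | p3:(4,3)->(3,3)
Step 2: p0:(4,4)->(3,4) | p1:escaped | p2:(3,1)->(3,0)->EXIT | p3:(3,3)->(3,4)
Step 3: p0:(3,4)->(3,5)->EXIT | p1:escaped | p2:escaped | p3:(3,4)->(3,5)->EXIT
Exit steps: [3, 1, 2, 3]
First to escape: p1 at step 1

Answer: 1 1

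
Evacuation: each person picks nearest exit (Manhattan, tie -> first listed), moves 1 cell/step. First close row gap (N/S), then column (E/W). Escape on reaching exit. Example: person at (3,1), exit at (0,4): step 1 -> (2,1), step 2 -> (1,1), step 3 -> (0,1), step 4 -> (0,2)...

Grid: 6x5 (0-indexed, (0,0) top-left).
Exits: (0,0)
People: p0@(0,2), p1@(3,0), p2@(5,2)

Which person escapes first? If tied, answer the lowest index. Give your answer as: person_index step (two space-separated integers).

Answer: 0 2

Derivation:
Step 1: p0:(0,2)->(0,1) | p1:(3,0)->(2,0) | p2:(5,2)->(4,2)
Step 2: p0:(0,1)->(0,0)->EXIT | p1:(2,0)->(1,0) | p2:(4,2)->(3,2)
Step 3: p0:escaped | p1:(1,0)->(0,0)->EXIT | p2:(3,2)->(2,2)
Step 4: p0:escaped | p1:escaped | p2:(2,2)->(1,2)
Step 5: p0:escaped | p1:escaped | p2:(1,2)->(0,2)
Step 6: p0:escaped | p1:escaped | p2:(0,2)->(0,1)
Step 7: p0:escaped | p1:escaped | p2:(0,1)->(0,0)->EXIT
Exit steps: [2, 3, 7]
First to escape: p0 at step 2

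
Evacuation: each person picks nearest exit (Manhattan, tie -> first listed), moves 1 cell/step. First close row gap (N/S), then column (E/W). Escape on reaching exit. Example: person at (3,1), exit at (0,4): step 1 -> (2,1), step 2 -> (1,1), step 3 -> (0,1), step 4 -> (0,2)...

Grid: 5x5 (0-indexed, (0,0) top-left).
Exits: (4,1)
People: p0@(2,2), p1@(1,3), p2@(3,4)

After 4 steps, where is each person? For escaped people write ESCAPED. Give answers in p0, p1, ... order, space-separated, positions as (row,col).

Step 1: p0:(2,2)->(3,2) | p1:(1,3)->(2,3) | p2:(3,4)->(4,4)
Step 2: p0:(3,2)->(4,2) | p1:(2,3)->(3,3) | p2:(4,4)->(4,3)
Step 3: p0:(4,2)->(4,1)->EXIT | p1:(3,3)->(4,3) | p2:(4,3)->(4,2)
Step 4: p0:escaped | p1:(4,3)->(4,2) | p2:(4,2)->(4,1)->EXIT

ESCAPED (4,2) ESCAPED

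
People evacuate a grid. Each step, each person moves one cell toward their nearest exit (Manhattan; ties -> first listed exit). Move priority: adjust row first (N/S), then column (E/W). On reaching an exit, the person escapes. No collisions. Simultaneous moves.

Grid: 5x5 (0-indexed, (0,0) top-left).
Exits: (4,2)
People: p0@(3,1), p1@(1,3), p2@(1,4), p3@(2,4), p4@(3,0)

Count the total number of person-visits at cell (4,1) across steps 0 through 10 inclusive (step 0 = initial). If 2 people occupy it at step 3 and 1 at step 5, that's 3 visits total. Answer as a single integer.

Step 0: p0@(3,1) p1@(1,3) p2@(1,4) p3@(2,4) p4@(3,0) -> at (4,1): 0 [-], cum=0
Step 1: p0@(4,1) p1@(2,3) p2@(2,4) p3@(3,4) p4@(4,0) -> at (4,1): 1 [p0], cum=1
Step 2: p0@ESC p1@(3,3) p2@(3,4) p3@(4,4) p4@(4,1) -> at (4,1): 1 [p4], cum=2
Step 3: p0@ESC p1@(4,3) p2@(4,4) p3@(4,3) p4@ESC -> at (4,1): 0 [-], cum=2
Step 4: p0@ESC p1@ESC p2@(4,3) p3@ESC p4@ESC -> at (4,1): 0 [-], cum=2
Step 5: p0@ESC p1@ESC p2@ESC p3@ESC p4@ESC -> at (4,1): 0 [-], cum=2
Total visits = 2

Answer: 2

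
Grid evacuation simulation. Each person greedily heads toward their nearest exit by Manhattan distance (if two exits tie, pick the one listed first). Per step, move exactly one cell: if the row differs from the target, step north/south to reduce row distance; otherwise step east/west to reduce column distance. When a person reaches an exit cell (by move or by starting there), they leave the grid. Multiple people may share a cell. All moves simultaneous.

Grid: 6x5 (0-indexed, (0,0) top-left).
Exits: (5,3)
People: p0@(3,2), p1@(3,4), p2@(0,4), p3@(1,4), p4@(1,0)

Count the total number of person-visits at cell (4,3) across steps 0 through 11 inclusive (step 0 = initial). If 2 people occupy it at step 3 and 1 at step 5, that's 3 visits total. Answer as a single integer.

Answer: 0

Derivation:
Step 0: p0@(3,2) p1@(3,4) p2@(0,4) p3@(1,4) p4@(1,0) -> at (4,3): 0 [-], cum=0
Step 1: p0@(4,2) p1@(4,4) p2@(1,4) p3@(2,4) p4@(2,0) -> at (4,3): 0 [-], cum=0
Step 2: p0@(5,2) p1@(5,4) p2@(2,4) p3@(3,4) p4@(3,0) -> at (4,3): 0 [-], cum=0
Step 3: p0@ESC p1@ESC p2@(3,4) p3@(4,4) p4@(4,0) -> at (4,3): 0 [-], cum=0
Step 4: p0@ESC p1@ESC p2@(4,4) p3@(5,4) p4@(5,0) -> at (4,3): 0 [-], cum=0
Step 5: p0@ESC p1@ESC p2@(5,4) p3@ESC p4@(5,1) -> at (4,3): 0 [-], cum=0
Step 6: p0@ESC p1@ESC p2@ESC p3@ESC p4@(5,2) -> at (4,3): 0 [-], cum=0
Step 7: p0@ESC p1@ESC p2@ESC p3@ESC p4@ESC -> at (4,3): 0 [-], cum=0
Total visits = 0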